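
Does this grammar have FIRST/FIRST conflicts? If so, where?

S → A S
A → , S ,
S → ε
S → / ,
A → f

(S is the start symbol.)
FIRST sets of the non-terminals at (or reachable through a nullable prefix from) the front of some alternative:
  FIRST(A) = { ',', 'f' }

Productions for S:
  S → A S: FIRST = { ',', 'f' }
  S → ε: FIRST = { ε }
  S → / ,: FIRST = { '/' }
Productions for A:
  A → , S ,: FIRST = { ',' }
  A → f: FIRST = { 'f' }

All alternatives of each non-terminal have pairwise disjoint FIRST sets.

Answer: No FIRST/FIRST conflicts.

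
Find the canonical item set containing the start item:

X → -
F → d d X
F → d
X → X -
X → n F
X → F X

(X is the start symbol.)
First, augment the grammar with X' → X
I₀ = CLOSURE({ [X' → . X] }):
  [X' → . X] has the dot before X: add [X → . -], [X → . X -], [X → . n F], [X → . F X]
  [X → . F X] has the dot before F: add [F → . d d X], [F → . d]
No further items can be added.

I₀ = { [F → . d d X], [F → . d], [X → . -], [X → . F X], [X → . X -], [X → . n F], [X' → . X] }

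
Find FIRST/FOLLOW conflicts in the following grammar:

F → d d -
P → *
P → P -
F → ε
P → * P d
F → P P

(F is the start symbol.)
A FIRST/FOLLOW conflict occurs when a non-terminal N has a nullable alternative N → β (β ⇒* ε) and another alternative N → α with FIRST(α) ∩ FOLLOW(N) ≠ ∅: on such a lookahead the parser cannot decide between expanding α and letting N vanish via β.

Nullable non-terminals: F.
FIRST sets used below: FIRST(P) = { '*' }

F: nullable alternative(s) F → ε; FOLLOW(F) = { $ }
  F → d d -: FIRST \ {ε} = { 'd' } — disjoint from FOLLOW(F)
  F → ε: FIRST \ {ε} = { } — this is the only nullable alternative, skip
  F → P P: FIRST \ {ε} = { '*' } — disjoint from FOLLOW(F)

P has no nullable alternative, so no FIRST/FOLLOW check is needed there.

No FIRST/FOLLOW conflicts found.

Answer: No FIRST/FOLLOW conflicts.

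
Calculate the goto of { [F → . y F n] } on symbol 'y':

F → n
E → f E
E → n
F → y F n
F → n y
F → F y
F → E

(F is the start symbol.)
{ [E → . f E], [E → . n], [F → . E], [F → . F y], [F → . n y], [F → . n], [F → . y F n], [F → y . F n] }

GOTO(I, 'y') = CLOSURE({ [A → αX.β] : [A → α.Xβ] ∈ I, X = 'y' })

Items with dot before 'y', with the dot advanced:
  [F → . y F n] → [F → y . F n]
Closure of the advanced items:
  [F → y . F n] has the dot before F: add [F → . n], [F → . y F n], [F → . n y], [F → . F y], [F → . E]
  [F → . E] has the dot before E: add [E → . f E], [E → . n]

GOTO = { [E → . f E], [E → . n], [F → . E], [F → . F y], [F → . n y], [F → . n], [F → . y F n], [F → y . F n] }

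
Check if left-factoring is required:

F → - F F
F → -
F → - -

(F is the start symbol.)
Yes, F has productions with common prefix '-'

Left-factoring is needed when two productions for the same non-terminal
share a common prefix on the right-hand side.

Productions for F:
  F → - F F
  F → -
  F → - -

Found common prefix '-' in productions for F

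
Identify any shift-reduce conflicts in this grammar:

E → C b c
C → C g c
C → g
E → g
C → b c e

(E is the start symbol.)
No shift-reduce conflicts

A shift-reduce conflict occurs when an LR(0) state has both:
  - a complete (reduce) item [A → α .] (dot at the end), and
  - a shift item [B → β . c γ] (dot before a terminal).

Augment with E' → E and build the canonical LR(0) collection (I0 = CLOSURE({[E' → . E]}), then GOTO on every symbol after a dot until no new states appear). It has 11 states:
  I0: { [C → . C g c], [C → . b c e], [C → . g], [E → . C b c], [E → . g], [E' → . E] }  — shift
  I1: { [C → C . g c], [E → C . b c] }  — shift
  I2: { [E' → E .] }  — accept
  I3: { [C → b . c e] }  — shift
  I4: { [C → g .], [E → g .] }  — 2 reduces
  I5: { [C → b c . e] }  — shift
  I6: { [C → b c e .] }  — reduce
  I7: { [E → C b . c] }  — shift
  I8: { [C → C g . c] }  — shift
  I9: { [C → C g c .] }  — reduce
  I10: { [E → C b c .] }  — reduce

No state contains both a complete item and a shift item.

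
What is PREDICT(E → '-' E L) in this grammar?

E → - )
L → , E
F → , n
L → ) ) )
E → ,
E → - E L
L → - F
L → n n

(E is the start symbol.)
PREDICT(E → '-' E L) = (FIRST(RHS) \ {ε}) ∪ (FOLLOW(E) if ε ∈ FIRST(RHS), i.e. RHS ⇒* ε)
FIRST('-' E L) = { '-' }
ε ∉ FIRST('-' E L), so FOLLOW(E) is not added.
PREDICT(E → '-' E L) = { '-' }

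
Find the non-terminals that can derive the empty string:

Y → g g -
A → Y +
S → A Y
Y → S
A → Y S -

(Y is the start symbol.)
None

A non-terminal is nullable if it can derive ε (the empty string): either it has an ε-production, or it has a production whose right-hand side consists entirely of nullable non-terminals.

There are no ε-productions, so no non-terminal can derive ε.
No non-terminals are nullable.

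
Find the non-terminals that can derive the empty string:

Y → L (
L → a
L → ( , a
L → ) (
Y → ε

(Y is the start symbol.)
A non-terminal is nullable if it can derive ε (the empty string): either it has an ε-production, or it has a production whose right-hand side consists entirely of nullable non-terminals.

ε-productions: Y → ε
So Y is immediately nullable.
No further non-terminal can be added: every production for the remaining non-terminals contains a terminal or a non-nullable non-terminal.
Nullable = { 'Y' }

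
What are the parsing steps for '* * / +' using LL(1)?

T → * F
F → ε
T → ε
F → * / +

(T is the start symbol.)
LL(1) parsing maintains a stack (initially the start symbol over $) and the input. At each step: if the stack top is a terminal, match it against the current input token; if it is a non-terminal N, replace it with the RHS of M[N, lookahead] (the unique production whose predict set contains the lookahead).

Stack is shown with the top on the left.

Stack    Input      Action
--------------------------
T $      * * / + $  output T → * F
* F $    * * / + $  match '*'
F $      * / + $    output F → * / +
* / + $  * / + $    match '*'
/ + $    / + $      match '/'
+ $      + $        match '+'
$        $          accept

The string is accepted.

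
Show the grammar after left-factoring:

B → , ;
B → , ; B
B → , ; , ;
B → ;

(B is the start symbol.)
B → , ; B'
B' → ε
B' → B
B' → , ;
B → ;

Left-factoring transforms A → αβ₁ | αβ₂ into A → αA' and A' → β₁ | β₂
(α is the longest common prefix among the alternatives). Repeat until
no nonterminal has two alternatives with a common prefix.

Round 1: B has alternatives sharing prefix ', ;'. Introduce B': B → , ; B'
  Add: B' → ε
  Add: B' → B
  Add: B' → , ;

No remaining common prefixes — done.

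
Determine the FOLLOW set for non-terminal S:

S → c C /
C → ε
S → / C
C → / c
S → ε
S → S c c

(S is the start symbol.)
{ $, 'c' }

S is the start symbol, so $ ∈ FOLLOW(S).
In S → S c c: S is followed by c c, add FIRST(c c) \ {ε} = { 'c' }

Taking the union: FOLLOW(S) = { $, 'c' }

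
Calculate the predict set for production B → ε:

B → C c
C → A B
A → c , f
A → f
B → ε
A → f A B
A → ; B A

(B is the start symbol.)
PREDICT(B → ε) = (FIRST(RHS) \ {ε}) ∪ (FOLLOW(B) if ε ∈ FIRST(RHS), i.e. RHS ⇒* ε)
The right-hand side is ε (FIRST(ε) = { ε }), so the predict set is FOLLOW(B) = { $, ';', 'c', 'f' }
PREDICT(B → ε) = { $, ';', 'c', 'f' }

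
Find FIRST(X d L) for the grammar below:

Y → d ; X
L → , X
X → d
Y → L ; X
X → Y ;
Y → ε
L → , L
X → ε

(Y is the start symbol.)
FIRST sets of the non-terminals involved (from the grammar, by fixed-point iteration):
  FIRST(X) = { ',', ';', 'd', ε }

To compute FIRST(X d L), process the symbols left to right:
Symbol X is a non-terminal. Add FIRST(X) \ {ε} = { ',', ';', 'd' }
X is nullable (ε ∈ FIRST(X)), continue to the next symbol.
Symbol d is a terminal. Add 'd' and stop.
FIRST(X d L) = { ',', ';', 'd' }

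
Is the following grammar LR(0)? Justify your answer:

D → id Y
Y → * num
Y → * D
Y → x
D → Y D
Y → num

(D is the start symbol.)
No. Reduce-reduce conflict: [Y → * num .] and [Y → num .]

Augment with D' → D and build the canonical LR(0) collection (I0 = CLOSURE({[D' → . D]}), then GOTO on every symbol after a dot until no new states appear). It has 11 states:
  I0: { [D → . Y D], [D → . id Y], [D' → . D], [Y → . * D], [Y → . * num], [Y → . num], [Y → . x] }  — shift
  I1: { [D → . Y D], [D → . id Y], [Y → * . D], [Y → * . num], [Y → . * D], [Y → . * num], [Y → . num], [Y → . x] }  — shift
  I2: { [D' → D .] }  — accept
  I3: { [D → . Y D], [D → . id Y], [D → Y . D], [Y → . * D], [Y → . * num], [Y → . num], [Y → . x] }  — shift
  I4: { [D → id . Y], [Y → . * D], [Y → . * num], [Y → . num], [Y → . x] }  — shift
  I5: { [Y → num .] }  — reduce
  I6: { [Y → x .] }  — reduce
  I7: { [D → id Y .] }  — reduce
  I8: { [D → Y D .] }  — reduce
  I9: { [Y → * D .] }  — reduce
  I10: { [Y → * num .], [Y → num .] }  — 2 reduces

Conflict in state I10:
  Reduce-reduce conflict: [Y → * num .] and [Y → num .]
So the grammar is NOT LR(0).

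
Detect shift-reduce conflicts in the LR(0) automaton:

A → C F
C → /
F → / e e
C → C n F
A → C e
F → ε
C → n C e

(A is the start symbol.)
Yes — I3: [F → .] vs [A → C . e]; I7: [F → .] vs [F → . / e e]

A shift-reduce conflict occurs when an LR(0) state has both:
  - a complete (reduce) item [A → α .] (dot at the end), and
  - a shift item [B → β . c γ] (dot before a terminal).

Augment with A' → A and build the canonical LR(0) collection (I0 = CLOSURE({[A' → . A]}), then GOTO on every symbol after a dot until no new states appear). It has 14 states:
  I0: { [A → . C F], [A → . C e], [A' → . A], [C → . /], [C → . C n F], [C → . n C e] }  — shift
  I1: { [C → / .] }  — reduce
  I2: { [A' → A .] }  — accept
  I3: { [A → C . F], [A → C . e], [C → C . n F], [F → . / e e], [F → .] }  — shift, reduce
  I4: { [C → . /], [C → . C n F], [C → . n C e], [C → n . C e] }  — shift
  I5: { [C → C . n F], [C → n C . e] }  — shift
  I6: { [C → n C e .] }  — reduce
  I7: { [C → C n . F], [F → . / e e], [F → .] }  — shift, reduce
  I8: { [F → / . e e] }  — shift
  I9: { [C → C n F .] }  — reduce
  I10: { [F → / e . e] }  — shift
  I11: { [F → / e e .] }  — reduce
  I12: { [A → C F .] }  — reduce
  I13: { [A → C e .] }  — reduce

I3 contains reduce item [F → .] and shift items [A → C . e], [C → C . n F], [F → . / e e] — shift-reduce conflict.
I7 contains reduce item [F → .] and shift item [F → . / e e] — shift-reduce conflict.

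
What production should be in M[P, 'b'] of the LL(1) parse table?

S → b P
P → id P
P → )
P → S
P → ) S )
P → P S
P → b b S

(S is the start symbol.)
To find M[P, 'b'], we find productions for P where 'b' is in the predict set (PREDICT(N → α) = (FIRST(α) \ {ε}) ∪ (FOLLOW(N) if α ⇒* ε)).

Relevant sets:
  FIRST(S) = { 'b' }
  FIRST(P) = { ')', 'b', 'id' }

P → id P: PREDICT = { 'id' }
P → ): PREDICT = { ')' }
P → S: PREDICT = { 'b' }
  'b' is in predict set, so this production goes in M[P, 'b']
P → ) S ): PREDICT = { ')' }
P → P S: PREDICT = { ')', 'b', 'id' }
  'b' is in predict set, so this production goes in M[P, 'b']
P → b b S: PREDICT = { 'b' }
  'b' is in predict set, so this production goes in M[P, 'b']

M[P, 'b'] = P → S, P → P S, P → b b S  (a multiply-defined cell — the grammar is not LL(1))

Answer: P → S, P → P S, P → b b S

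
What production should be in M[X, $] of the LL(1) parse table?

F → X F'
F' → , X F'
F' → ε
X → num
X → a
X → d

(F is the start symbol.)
Empty (error entry)

To find M[X, $], we find productions for X where $ is in the predict set (PREDICT(N → α) = (FIRST(α) \ {ε}) ∪ (FOLLOW(N) if α ⇒* ε)).

X → num: PREDICT = { 'num' }
X → a: PREDICT = { 'a' }
X → d: PREDICT = { 'd' }

M[X, $] is empty (no production applies)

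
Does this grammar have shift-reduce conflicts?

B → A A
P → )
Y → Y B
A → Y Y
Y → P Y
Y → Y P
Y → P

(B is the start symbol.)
Augment with B' → B and build the canonical LR(0) collection (I0 = CLOSURE({[B' → . B]}), then GOTO on every symbol after a dot until no new states appear). It has 11 states:
  I0: { [A → . Y Y], [B → . A A], [B' → . B], [P → . )], [Y → . P Y], [Y → . P], [Y → . Y B], [Y → . Y P] }  — shift
  I1: { [P → ) .] }  — reduce
  I2: { [A → . Y Y], [B → A . A], [P → . )], [Y → . P Y], [Y → . P], [Y → . Y B], [Y → . Y P] }  — shift
  I3: { [B' → B .] }  — accept
  I4: { [P → . )], [Y → . P Y], [Y → . P], [Y → . Y B], [Y → . Y P], [Y → P . Y], [Y → P .] }  — shift, reduce
  I5: { [A → . Y Y], [A → Y . Y], [B → . A A], [P → . )], [Y → . P Y], [Y → . P], [Y → . Y B], [Y → . Y P], [Y → Y . B], [Y → Y . P] }  — shift
  I6: { [Y → Y B .] }  — reduce
  I7: { [P → . )], [Y → . P Y], [Y → . P], [Y → . Y B], [Y → . Y P], [Y → P . Y], [Y → P .], [Y → Y P .] }  — shift, 2 reduces
  I8: { [A → . Y Y], [A → Y . Y], [A → Y Y .], [B → . A A], [P → . )], [Y → . P Y], [Y → . P], [Y → . Y B], [Y → . Y P], [Y → Y . B], [Y → Y . P] }  — shift, reduce
  I9: { [A → . Y Y], [B → . A A], [P → . )], [Y → . P Y], [Y → . P], [Y → . Y B], [Y → . Y P], [Y → P Y .], [Y → Y . B], [Y → Y . P] }  — shift, reduce
  I10: { [B → A A .] }  — reduce

I4 contains reduce item [Y → P .] and shift item [P → . )] — shift-reduce conflict.
I7 contains reduce items [Y → P .], [Y → Y P .] and shift item [P → . )] — shift-reduce conflict.
I8 contains reduce item [A → Y Y .] and shift item [P → . )] — shift-reduce conflict.
I9 contains reduce item [Y → P Y .] and shift item [P → . )] — shift-reduce conflict.

Answer: Yes — I4: [Y → P .] vs [P → . )]; I7: [Y → P .] vs [P → . )]; I8: [A → Y Y .] vs [P → . )]; I9: [Y → P Y .] vs [P → . )]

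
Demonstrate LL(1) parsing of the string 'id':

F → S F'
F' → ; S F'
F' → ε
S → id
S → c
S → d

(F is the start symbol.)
Stack is shown with the top on the left.

Stack    Input  Action
----------------------
F $      id $   output F → S F'
S F' $   id $   output S → id
id F' $  id $   match 'id'
F' $     $      output F' → ε
$        $      accept

The string is accepted.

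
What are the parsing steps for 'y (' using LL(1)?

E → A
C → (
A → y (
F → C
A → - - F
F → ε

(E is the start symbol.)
Stack is shown with the top on the left.

Stack  Input  Action
--------------------
E $    y ( $  output E → A
A $    y ( $  output A → y (
y ( $  y ( $  match 'y'
( $    ( $    match '('
$      $      accept

The string is accepted.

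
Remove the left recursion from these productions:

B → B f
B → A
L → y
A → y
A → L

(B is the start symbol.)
B is directly left-recursive. The standard transformation for
  A → A α₁ | ... | A α_m | β₁ | ... | β_n
is
  A  → β₁ A' | ... | β_n A'
  A' → α₁ A' | ... | α_m A' | ε

B → A becomes B → A B'
B → B f becomes B' → f B'
Add B' → ε

Productions for other non-terminals are unchanged:
  L → y
  A → y
  A → L

Resulting grammar:
B → A B'
B' → f B'
B' → ε
L → y
A → y
A → L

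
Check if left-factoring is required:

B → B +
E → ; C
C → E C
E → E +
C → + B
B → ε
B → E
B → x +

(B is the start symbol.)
Left-factoring is needed when two productions for the same non-terminal
share a common prefix on the right-hand side.

Productions for B:
  B → B +
  B → ε
  B → E
  B → x +
Productions for E:
  E → ; C
  E → E +
Productions for C:
  C → E C
  C → + B

No common prefixes found.

Answer: No, left-factoring is not needed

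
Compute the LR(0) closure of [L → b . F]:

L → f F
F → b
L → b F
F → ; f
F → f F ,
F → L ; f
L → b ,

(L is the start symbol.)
{ [F → . ; f], [F → . L ; f], [F → . b], [F → . f F ,], [L → . b ,], [L → . b F], [L → . f F], [L → b . F] }

Start with: [L → b . F]
  [L → b . F] has the dot before F: add [F → . b], [F → . ; f], [F → . f F ,], [F → . L ; f]
  [F → . L ; f] has the dot before L: add [L → . f F], [L → . b F], [L → . b ,]
No further items can be added.

CLOSURE = { [F → . ; f], [F → . L ; f], [F → . b], [F → . f F ,], [L → . b ,], [L → . b F], [L → . f F], [L → b . F] }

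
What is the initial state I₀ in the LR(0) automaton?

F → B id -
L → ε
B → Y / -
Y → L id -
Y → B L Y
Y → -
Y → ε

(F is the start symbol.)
{ [B → . Y / -], [F → . B id -], [F' → . F], [L → .], [Y → . -], [Y → . B L Y], [Y → . L id -], [Y → .] }

First, augment the grammar with F' → F
I₀ = CLOSURE({ [F' → . F] }):
  [F' → . F] has the dot before F: add [F → . B id -]
  [F → . B id -] has the dot before B: add [B → . Y / -]
  [B → . Y / -] has the dot before Y: add [Y → . L id -], [Y → . B L Y], [Y → . -], [Y → .]
  [Y → . L id -] has the dot before L: add [L → .]
No further items can be added.

I₀ = { [B → . Y / -], [F → . B id -], [F' → . F], [L → .], [Y → . -], [Y → . B L Y], [Y → . L id -], [Y → .] }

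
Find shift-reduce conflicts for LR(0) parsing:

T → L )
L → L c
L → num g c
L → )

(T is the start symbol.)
No shift-reduce conflicts

A shift-reduce conflict occurs when an LR(0) state has both:
  - a complete (reduce) item [A → α .] (dot at the end), and
  - a shift item [B → β . c γ] (dot before a terminal).

Augment with T' → T and build the canonical LR(0) collection (I0 = CLOSURE({[T' → . T]}), then GOTO on every symbol after a dot until no new states appear). It has 9 states:
  I0: { [L → . )], [L → . L c], [L → . num g c], [T → . L )], [T' → . T] }  — shift
  I1: { [L → ) .] }  — reduce
  I2: { [L → L . c], [T → L . )] }  — shift
  I3: { [T' → T .] }  — accept
  I4: { [L → num . g c] }  — shift
  I5: { [L → num g . c] }  — shift
  I6: { [L → num g c .] }  — reduce
  I7: { [T → L ) .] }  — reduce
  I8: { [L → L c .] }  — reduce

No state contains both a complete item and a shift item.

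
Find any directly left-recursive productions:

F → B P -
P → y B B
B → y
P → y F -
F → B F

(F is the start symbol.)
Direct left recursion occurs when N → N α for some non-terminal N (the right-hand side begins with the left-hand side itself).

F → B P -: starts with B
P → y B B: starts with y
B → y: starts with y
P → y F -: starts with y
F → B F: starts with B

No direct left recursion found.

Answer: No direct left recursion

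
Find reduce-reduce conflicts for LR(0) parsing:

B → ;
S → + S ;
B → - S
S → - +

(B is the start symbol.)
No reduce-reduce conflicts

Augment with B' → B and build the canonical LR(0) collection (I0 = CLOSURE({[B' → . B]}), then GOTO on every symbol after a dot until no new states appear). It has 10 states:
  I0: { [B → . - S], [B → . ;], [B' → . B] }  — shift
  I1: { [B → - . S], [S → . + S ;], [S → . - +] }  — shift
  I2: { [B → ; .] }  — reduce
  I3: { [B' → B .] }  — accept
  I4: { [S → + . S ;], [S → . + S ;], [S → . - +] }  — shift
  I5: { [S → - . +] }  — shift
  I6: { [B → - S .] }  — reduce
  I7: { [S → - + .] }  — reduce
  I8: { [S → + S . ;] }  — shift
  I9: { [S → + S ; .] }  — reduce

No state contains more than one complete item.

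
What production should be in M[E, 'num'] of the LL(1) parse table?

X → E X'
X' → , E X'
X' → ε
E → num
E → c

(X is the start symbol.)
To find M[E, 'num'], we find productions for E where 'num' is in the predict set (PREDICT(N → α) = (FIRST(α) \ {ε}) ∪ (FOLLOW(N) if α ⇒* ε)).

E → num: PREDICT = { 'num' }
  'num' is in predict set, so this production goes in M[E, 'num']
E → c: PREDICT = { 'c' }

M[E, 'num'] = E → num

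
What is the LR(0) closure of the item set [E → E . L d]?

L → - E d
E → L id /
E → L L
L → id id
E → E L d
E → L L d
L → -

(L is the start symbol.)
{ [E → E . L d], [L → . - E d], [L → . -], [L → . id id] }

To compute CLOSURE, for each item [A → α.Bβ] where B is a non-terminal, add [B → .γ] for all productions B → γ; repeat for the newly added items until nothing changes.

Start with: [E → E . L d]
  [E → E . L d] has the dot before L: add [L → . - E d], [L → . id id], [L → . -]
No further items can be added.

CLOSURE = { [E → E . L d], [L → . - E d], [L → . -], [L → . id id] }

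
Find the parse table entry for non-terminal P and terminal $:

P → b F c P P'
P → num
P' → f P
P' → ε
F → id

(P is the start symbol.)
To find M[P, $], we find productions for P where $ is in the predict set (PREDICT(N → α) = (FIRST(α) \ {ε}) ∪ (FOLLOW(N) if α ⇒* ε)).

P → b F c P P': PREDICT = { 'b' }
P → num: PREDICT = { 'num' }

M[P, $] is empty (no production applies)

Answer: Empty (error entry)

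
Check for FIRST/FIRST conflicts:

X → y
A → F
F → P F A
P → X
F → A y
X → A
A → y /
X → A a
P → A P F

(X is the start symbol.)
Yes. X → y / X → A on { 'y' }; X → y / X → A a on { 'y' }; X → A / X → A a on { 'y' }; A → F / A → y '/' on { 'y' }; F → P F A / F → A y on { 'y' }; P → X / P → A P F on { 'y' }

FIRST sets of the non-terminals at (or reachable through a nullable prefix from) the front of some alternative:
  FIRST(A) = { 'y' }
  FIRST(F) = { 'y' }
  FIRST(P) = { 'y' }
  FIRST(X) = { 'y' }

Productions for X:
  X → y: FIRST = { 'y' }
  X → A: FIRST = { 'y' }
  X → A a: FIRST = { 'y' }
Productions for A:
  A → F: FIRST = { 'y' }
  A → y /: FIRST = { 'y' }
Productions for F:
  F → P F A: FIRST = { 'y' }
  F → A y: FIRST = { 'y' }
Productions for P:
  P → X: FIRST = { 'y' }
  P → A P F: FIRST = { 'y' }

Conflict for X: X → y and X → A
  Overlap: { 'y' }
Conflict for X: X → y and X → A a
  Overlap: { 'y' }
Conflict for X: X → A and X → A a
  Overlap: { 'y' }
Conflict for A: A → F and A → y /
  Overlap: { 'y' }
Conflict for F: F → P F A and F → A y
  Overlap: { 'y' }
Conflict for P: P → X and P → A P F
  Overlap: { 'y' }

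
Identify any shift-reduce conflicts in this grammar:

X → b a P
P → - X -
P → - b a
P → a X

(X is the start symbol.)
Yes — I10: [P → - b a .] vs [P → . - X -]

Augment with X' → X and build the canonical LR(0) collection (I0 = CLOSURE({[X' → . X]}), then GOTO on every symbol after a dot until no new states appear). It has 12 states:
  I0: { [X → . b a P], [X' → . X] }  — shift
  I1: { [X' → X .] }  — accept
  I2: { [X → b . a P] }  — shift
  I3: { [P → . - X -], [P → . - b a], [P → . a X], [X → b a . P] }  — shift
  I4: { [P → - . X -], [P → - . b a], [X → . b a P] }  — shift
  I5: { [X → b a P .] }  — reduce
  I6: { [P → a . X], [X → . b a P] }  — shift
  I7: { [P → a X .] }  — reduce
  I8: { [P → - X . -] }  — shift
  I9: { [P → - b . a], [X → b . a P] }  — shift
  I10: { [P → - b a .], [P → . - X -], [P → . - b a], [P → . a X], [X → b a . P] }  — shift, reduce
  I11: { [P → - X - .] }  — reduce

I10 contains reduce item [P → - b a .] and shift items [P → . - X -], [P → . - b a], [P → . a X] — shift-reduce conflict.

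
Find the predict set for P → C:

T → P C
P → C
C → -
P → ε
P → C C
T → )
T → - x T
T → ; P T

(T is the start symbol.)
PREDICT(P → C) = (FIRST(RHS) \ {ε}) ∪ (FOLLOW(P) if ε ∈ FIRST(RHS), i.e. RHS ⇒* ε)
FIRST(C) = { '-' }
FIRST(C) = { '-' }
ε ∉ FIRST(C), so FOLLOW(P) is not added.
PREDICT(P → C) = { '-' }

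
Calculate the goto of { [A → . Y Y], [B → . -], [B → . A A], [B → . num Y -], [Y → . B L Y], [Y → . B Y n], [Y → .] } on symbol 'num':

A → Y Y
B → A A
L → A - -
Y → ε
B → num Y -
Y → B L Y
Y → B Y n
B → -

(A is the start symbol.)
GOTO(I, 'num') = CLOSURE({ [A → αX.β] : [A → α.Xβ] ∈ I, X = 'num' })

Items with dot before 'num', with the dot advanced:
  [B → . num Y -] → [B → num . Y -]
Closure of the advanced items:
  [B → num . Y -] has the dot before Y: add [Y → .], [Y → . B L Y], [Y → . B Y n]
  [Y → . B L Y] has the dot before B: add [B → . A A], [B → . num Y -], [B → . -]
  [B → . A A] has the dot before A: add [A → . Y Y]

GOTO = { [A → . Y Y], [B → . -], [B → . A A], [B → . num Y -], [B → num . Y -], [Y → . B L Y], [Y → . B Y n], [Y → .] }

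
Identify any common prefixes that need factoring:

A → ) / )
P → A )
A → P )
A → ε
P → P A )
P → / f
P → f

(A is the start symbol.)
Left-factoring is needed when two productions for the same non-terminal
share a common prefix on the right-hand side.

Productions for A:
  A → ) / )
  A → P )
  A → ε
Productions for P:
  P → A )
  P → P A )
  P → / f
  P → f

No common prefixes found.

Answer: No, left-factoring is not needed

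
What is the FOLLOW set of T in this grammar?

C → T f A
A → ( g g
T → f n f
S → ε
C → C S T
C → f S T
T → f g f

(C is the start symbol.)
{ $, 'f' }

In C → T f A: T is followed by f A, add FIRST(f A) \ {ε} = { 'f' }
In C → C S T: T is at the end, add FOLLOW(C)
In C → f S T: T is at the end, add FOLLOW(C)

The FOLLOW sets referred to above (computed the same way, to a fixed point):
  FOLLOW(C) = { $, 'f' }

Taking the union: FOLLOW(T) = { $, 'f' }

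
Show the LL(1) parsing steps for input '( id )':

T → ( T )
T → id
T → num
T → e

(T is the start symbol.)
LL(1) parsing maintains a stack (initially the start symbol over $) and the input. At each step: if the stack top is a terminal, match it against the current input token; if it is a non-terminal N, replace it with the RHS of M[N, lookahead] (the unique production whose predict set contains the lookahead).

Stack is shown with the top on the left.

Stack    Input     Action
-------------------------
T $      ( id ) $  output T → ( T )
( T ) $  ( id ) $  match '('
T ) $    id ) $    output T → id
id ) $   id ) $    match 'id'
) $      ) $       match ')'
$        $         accept

The string is accepted.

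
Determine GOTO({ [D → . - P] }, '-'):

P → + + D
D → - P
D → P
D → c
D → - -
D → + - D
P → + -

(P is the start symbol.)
GOTO(I, '-') = CLOSURE({ [A → αX.β] : [A → α.Xβ] ∈ I, X = '-' })

Items with dot before '-', with the dot advanced:
  [D → . - P] → [D → - . P]
Closure of the advanced items:
  [D → - . P] has the dot before P: add [P → . + + D], [P → . + -]

GOTO = { [D → - . P], [P → . + + D], [P → . + -] }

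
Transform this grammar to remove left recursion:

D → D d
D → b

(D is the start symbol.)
D → b D'
D' → d D'
D' → ε

D is directly left-recursive. The standard transformation for
  A → A α₁ | ... | A α_m | β₁ | ... | β_n
is
  A  → β₁ A' | ... | β_n A'
  A' → α₁ A' | ... | α_m A' | ε

D → b becomes D → b D'
D → D d becomes D' → d D'
Add D' → ε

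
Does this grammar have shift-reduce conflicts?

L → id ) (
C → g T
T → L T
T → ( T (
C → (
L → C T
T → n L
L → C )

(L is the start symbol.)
Yes — I8: [C → ( .] vs [C → . (]

A shift-reduce conflict occurs when an LR(0) state has both:
  - a complete (reduce) item [A → α .] (dot at the end), and
  - a shift item [B → β . c γ] (dot before a terminal).

Augment with L' → L and build the canonical LR(0) collection (I0 = CLOSURE({[L' → . L]}), then GOTO on every symbol after a dot until no new states appear). It has 18 states:
  I0: { [C → . (], [C → . g T], [L → . C )], [L → . C T], [L → . id ) (], [L' → . L] }  — shift
  I1: { [C → ( .] }  — reduce
  I2: { [C → . (], [C → . g T], [L → . C )], [L → . C T], [L → . id ) (], [L → C . )], [L → C . T], [T → . ( T (], [T → . L T], [T → . n L] }  — shift
  I3: { [L' → L .] }  — accept
  I4: { [C → . (], [C → . g T], [C → g . T], [L → . C )], [L → . C T], [L → . id ) (], [T → . ( T (], [T → . L T], [T → . n L] }  — shift
  I5: { [L → id . ) (] }  — shift
  I6: { [L → id ) . (] }  — shift
  I7: { [L → id ) ( .] }  — reduce
  I8: { [C → ( .], [C → . (], [C → . g T], [L → . C )], [L → . C T], [L → . id ) (], [T → ( . T (], [T → . ( T (], [T → . L T], [T → . n L] }  — shift, reduce
  I9: { [C → . (], [C → . g T], [L → . C )], [L → . C T], [L → . id ) (], [T → . ( T (], [T → . L T], [T → . n L], [T → L . T] }  — shift
  I10: { [C → g T .] }  — reduce
  I11: { [C → . (], [C → . g T], [L → . C )], [L → . C T], [L → . id ) (], [T → n . L] }  — shift
  I12: { [T → n L .] }  — reduce
  I13: { [T → L T .] }  — reduce
  I14: { [T → ( T . (] }  — shift
  I15: { [T → ( T ( .] }  — reduce
  I16: { [L → C ) .] }  — reduce
  I17: { [L → C T .] }  — reduce

I8 contains reduce item [C → ( .] and shift items [C → . (], [C → . g T], [L → . id ) (], [T → . ( T (], [T → . n L] — shift-reduce conflict.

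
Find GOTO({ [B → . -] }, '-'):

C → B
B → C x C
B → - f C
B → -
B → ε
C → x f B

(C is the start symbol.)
{ [B → - .] }

GOTO(I, '-') = CLOSURE({ [A → αX.β] : [A → α.Xβ] ∈ I, X = '-' })

Items with dot before '-', with the dot advanced:
  [B → . -] → [B → - .]
Closure adds nothing (no advanced item has the dot before a non-terminal).

GOTO = { [B → - .] }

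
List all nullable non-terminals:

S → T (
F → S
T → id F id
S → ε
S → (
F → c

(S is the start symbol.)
{ 'F', 'S' }

ε-productions: S → ε
So S is immediately nullable.
F → S: every symbol on the right is nullable, so F is nullable too.
No further non-terminal can be added: every production for the remaining non-terminals contains a terminal or a non-nullable non-terminal.
Nullable = { 'F', 'S' }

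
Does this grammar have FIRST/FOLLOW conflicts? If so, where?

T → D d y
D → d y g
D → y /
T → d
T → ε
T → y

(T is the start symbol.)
Nullable non-terminals: T.
FIRST sets used below: FIRST(D) = { 'd', 'y' }

T: nullable alternative(s) T → ε; FOLLOW(T) = { $ }
  T → D d y: FIRST \ {ε} = { 'd', 'y' } — disjoint from FOLLOW(T)
  T → d: FIRST \ {ε} = { 'd' } — disjoint from FOLLOW(T)
  T → ε: FIRST \ {ε} = { } — this is the only nullable alternative, skip
  T → y: FIRST \ {ε} = { 'y' } — disjoint from FOLLOW(T)

D has no nullable alternative, so no FIRST/FOLLOW check is needed there.

No FIRST/FOLLOW conflicts found.

Answer: No FIRST/FOLLOW conflicts.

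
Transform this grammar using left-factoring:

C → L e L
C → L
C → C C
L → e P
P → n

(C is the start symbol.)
C → L C'
C' → e L
C' → ε
C → C C
L → e P
P → n

Left-factoring transforms A → αβ₁ | αβ₂ into A → αA' and A' → β₁ | β₂
(α is the longest common prefix among the alternatives). Repeat until
no nonterminal has two alternatives with a common prefix.

Round 1: C has alternatives sharing prefix 'L'. Introduce C': C → L C'
  Add: C' → e L
  Add: C' → ε

No remaining common prefixes — done.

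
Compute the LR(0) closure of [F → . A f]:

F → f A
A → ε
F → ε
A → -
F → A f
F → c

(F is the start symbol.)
To compute CLOSURE, for each item [A → α.Bβ] where B is a non-terminal, add [B → .γ] for all productions B → γ; repeat for the newly added items until nothing changes.

Start with: [F → . A f]
  [F → . A f] has the dot before A: add [A → .], [A → . -]
No further items can be added.

CLOSURE = { [A → . -], [A → .], [F → . A f] }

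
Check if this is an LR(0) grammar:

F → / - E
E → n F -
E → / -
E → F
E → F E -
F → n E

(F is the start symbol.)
No. Shift-reduce conflict between [E → F .] and [E → . / -]

Augment with F' → F and build the canonical LR(0) collection (I0 = CLOSURE({[F' → . F]}), then GOTO on every symbol after a dot until no new states appear). It has 15 states:
  I0: { [F → . / - E], [F → . n E], [F' → . F] }  — shift
  I1: { [F → / . - E] }  — shift
  I2: { [F' → F .] }  — accept
  I3: { [E → . / -], [E → . F E -], [E → . F], [E → . n F -], [F → . / - E], [F → . n E], [F → n . E] }  — shift
  I4: { [E → / . -], [F → / . - E] }  — shift
  I5: { [F → n E .] }  — reduce
  I6: { [E → . / -], [E → . F E -], [E → . F], [E → . n F -], [E → F . E -], [E → F .], [F → . / - E], [F → . n E] }  — shift, reduce
  I7: { [E → . / -], [E → . F E -], [E → . F], [E → . n F -], [E → n . F -], [F → . / - E], [F → . n E], [F → n . E] }  — shift
  I8: { [E → . / -], [E → . F E -], [E → . F], [E → . n F -], [E → F . E -], [E → F .], [E → n F . -], [F → . / - E], [F → . n E] }  — shift, reduce
  I9: { [E → n F - .] }  — reduce
  I10: { [E → F E . -] }  — shift
  I11: { [E → F E - .] }  — reduce
  I12: { [E → . / -], [E → . F E -], [E → . F], [E → . n F -], [E → / - .], [F → . / - E], [F → . n E], [F → / - . E] }  — shift, reduce
  I13: { [F → / - E .] }  — reduce
  I14: { [E → . / -], [E → . F E -], [E → . F], [E → . n F -], [F → . / - E], [F → . n E], [F → / - . E] }  — shift

Conflict in state I6:
  Shift-reduce conflict between [E → F .] and [E → . / -]
So the grammar is NOT LR(0).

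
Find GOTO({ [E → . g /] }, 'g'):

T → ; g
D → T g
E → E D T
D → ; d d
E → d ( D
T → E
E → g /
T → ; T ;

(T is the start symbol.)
{ [E → g . /] }

GOTO(I, 'g') = CLOSURE({ [A → αX.β] : [A → α.Xβ] ∈ I, X = 'g' })

Items with dot before 'g', with the dot advanced:
  [E → . g /] → [E → g . /]
Closure adds nothing (no advanced item has the dot before a non-terminal).

GOTO = { [E → g . /] }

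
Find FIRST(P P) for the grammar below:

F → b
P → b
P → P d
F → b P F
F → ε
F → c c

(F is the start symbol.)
FIRST sets of the non-terminals involved (from the grammar, by fixed-point iteration):
  FIRST(P) = { 'b' }

To compute FIRST(P P), process the symbols left to right:
Symbol P is a non-terminal. Add FIRST(P) \ {ε} = { 'b' }
P is not nullable (ε ∉ FIRST(P)), so stop here.
FIRST(P P) = { 'b' }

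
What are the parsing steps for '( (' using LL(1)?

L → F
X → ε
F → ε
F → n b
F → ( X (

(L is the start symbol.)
Stack is shown with the top on the left.

Stack    Input  Action
----------------------
L $      ( ( $  output L → F
F $      ( ( $  output F → ( X (
( X ( $  ( ( $  match '('
X ( $    ( $    output X → ε
( $      ( $    match '('
$        $      accept

The string is accepted.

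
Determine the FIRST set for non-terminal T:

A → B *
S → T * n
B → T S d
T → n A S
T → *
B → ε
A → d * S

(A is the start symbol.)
{ '*', 'n' }

To compute FIRST(T), examine every production with T on the left-hand side, reading each right-hand side left to right until a non-nullable symbol is reached.

From T → n A S:
  - n is a terminal: add 'n' and stop
From T → *:
  - '*' is a terminal: add '*' and stop

Collecting: FIRST(T) = { '*', 'n' }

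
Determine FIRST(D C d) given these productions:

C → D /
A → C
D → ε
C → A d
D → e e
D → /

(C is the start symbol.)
{ '/', 'e' }

FIRST sets of the non-terminals involved (from the grammar, by fixed-point iteration):
  FIRST(D) = { '/', 'e', ε }
  FIRST(C) = { '/', 'e' }

To compute FIRST(D C d), process the symbols left to right:
Symbol D is a non-terminal. Add FIRST(D) \ {ε} = { '/', 'e' }
D is nullable (ε ∈ FIRST(D)), continue to the next symbol.
Symbol C is a non-terminal. Add FIRST(C) \ {ε} = { '/', 'e' }
C is not nullable (ε ∉ FIRST(C)), so stop here.
FIRST(D C d) = { '/', 'e' }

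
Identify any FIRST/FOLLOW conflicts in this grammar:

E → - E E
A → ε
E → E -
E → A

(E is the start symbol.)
Yes. E → '-' E E with FOLLOW(E) on { '-' }; E → E '-' with FOLLOW(E) on { '-' }

Nullable non-terminals: A, E.
FIRST sets used below: FIRST(E) = { '-', ε }, FIRST(A) = { ε }
A has a nullable alternative but only one production, so nothing to check.

E: nullable alternative(s) E → A; FOLLOW(E) = { $, '-' }
  E → - E E: FIRST \ {ε} = { '-' } — overlaps FOLLOW(E) on { '-' }: CONFLICT
  E → E -: FIRST \ {ε} = { '-' } — overlaps FOLLOW(E) on { '-' }: CONFLICT
  E → A: FIRST \ {ε} = { } — this is the only nullable alternative, skip

So the grammar has 2 FIRST/FOLLOW conflicts (marked CONFLICT above).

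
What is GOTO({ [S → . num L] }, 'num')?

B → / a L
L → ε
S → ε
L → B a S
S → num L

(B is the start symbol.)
{ [B → . / a L], [L → . B a S], [L → .], [S → num . L] }

GOTO(I, 'num') = CLOSURE({ [A → αX.β] : [A → α.Xβ] ∈ I, X = 'num' })

Items with dot before 'num', with the dot advanced:
  [S → . num L] → [S → num . L]
Closure of the advanced items:
  [S → num . L] has the dot before L: add [L → .], [L → . B a S]
  [L → . B a S] has the dot before B: add [B → . / a L]

GOTO = { [B → . / a L], [L → . B a S], [L → .], [S → num . L] }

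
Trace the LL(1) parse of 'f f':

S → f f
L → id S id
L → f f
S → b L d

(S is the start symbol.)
Stack is shown with the top on the left.

Stack  Input  Action
--------------------
S $    f f $  output S → f f
f f $  f f $  match 'f'
f $    f $    match 'f'
$      $      accept

The string is accepted.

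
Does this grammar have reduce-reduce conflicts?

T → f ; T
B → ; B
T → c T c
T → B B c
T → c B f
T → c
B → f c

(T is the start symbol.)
A reduce-reduce conflict occurs when an LR(0) state has two complete items [A → α .] and [B → β .] — both call for a reduction, and with no lookahead the parser cannot choose between them.

Augment with T' → T and build the canonical LR(0) collection (I0 = CLOSURE({[T' → . T]}), then GOTO on every symbol after a dot until no new states appear). It has 17 states:
  I0: { [B → . ; B], [B → . f c], [T → . B B c], [T → . c B f], [T → . c T c], [T → . c], [T → . f ; T], [T' → . T] }  — shift
  I1: { [B → . ; B], [B → . f c], [B → ; . B] }  — shift
  I2: { [B → . ; B], [B → . f c], [T → B . B c] }  — shift
  I3: { [T' → T .] }  — accept
  I4: { [B → . ; B], [B → . f c], [T → . B B c], [T → . c B f], [T → . c T c], [T → . c], [T → . f ; T], [T → c . B f], [T → c . T c], [T → c .] }  — shift, reduce
  I5: { [B → f . c], [T → f . ; T] }  — shift
  I6: { [B → . ; B], [B → . f c], [T → . B B c], [T → . c B f], [T → . c T c], [T → . c], [T → . f ; T], [T → f ; . T] }  — shift
  I7: { [B → f c .] }  — reduce
  I8: { [T → f ; T .] }  — reduce
  I9: { [B → . ; B], [B → . f c], [T → B . B c], [T → c B . f] }  — shift
  I10: { [T → c T . c] }  — shift
  I11: { [T → c T c .] }  — reduce
  I12: { [T → B B . c] }  — shift
  I13: { [B → f . c], [T → c B f .] }  — shift, reduce
  I14: { [T → B B c .] }  — reduce
  I15: { [B → f . c] }  — shift
  I16: { [B → ; B .] }  — reduce

No state contains more than one complete item.

Answer: No reduce-reduce conflicts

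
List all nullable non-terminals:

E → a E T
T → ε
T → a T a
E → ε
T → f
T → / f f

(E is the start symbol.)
ε-productions: T → ε, E → ε
So T, E are immediately nullable.
Every non-terminal is now nullable.
Nullable = { 'E', 'T' }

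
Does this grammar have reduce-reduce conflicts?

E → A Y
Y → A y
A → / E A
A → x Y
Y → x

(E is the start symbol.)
No reduce-reduce conflicts

A reduce-reduce conflict occurs when an LR(0) state has two complete items [A → α .] and [B → β .] — both call for a reduction, and with no lookahead the parser cannot choose between them.

Augment with E' → E and build the canonical LR(0) collection (I0 = CLOSURE({[E' → . E]}), then GOTO on every symbol after a dot until no new states appear). It has 12 states:
  I0: { [A → . / E A], [A → . x Y], [E → . A Y], [E' → . E] }  — shift
  I1: { [A → . / E A], [A → . x Y], [A → / . E A], [E → . A Y] }  — shift
  I2: { [A → . / E A], [A → . x Y], [E → A . Y], [Y → . A y], [Y → . x] }  — shift
  I3: { [E' → E .] }  — accept
  I4: { [A → . / E A], [A → . x Y], [A → x . Y], [Y → . A y], [Y → . x] }  — shift
  I5: { [Y → A . y] }  — shift
  I6: { [A → x Y .] }  — reduce
  I7: { [A → . / E A], [A → . x Y], [A → x . Y], [Y → . A y], [Y → . x], [Y → x .] }  — shift, reduce
  I8: { [Y → A y .] }  — reduce
  I9: { [E → A Y .] }  — reduce
  I10: { [A → . / E A], [A → . x Y], [A → / E . A] }  — shift
  I11: { [A → / E A .] }  — reduce

No state contains more than one complete item.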